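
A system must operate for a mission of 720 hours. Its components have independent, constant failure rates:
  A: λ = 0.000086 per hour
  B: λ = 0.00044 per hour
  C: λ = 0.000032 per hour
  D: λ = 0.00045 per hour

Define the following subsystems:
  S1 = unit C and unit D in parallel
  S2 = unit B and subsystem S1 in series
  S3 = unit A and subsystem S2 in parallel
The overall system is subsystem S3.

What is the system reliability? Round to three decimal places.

0.983

R(A) = exp(−0.000086 × 720) = 0.93996
R(B) = exp(−0.00044 × 720) = 0.72848
R(C) = exp(−0.000032 × 720) = 0.97722
R(D) = exp(−0.00045 × 720) = 0.72325
Parallel (C and D): 1 − (1 − 0.97722)(1 − 0.72325) = 0.99370
Series (B and [0.99370]): 0.72848 × 0.99370 = 0.72389
Parallel (A and [0.72389]): 1 − (1 − 0.93996)(1 − 0.72389) = 0.983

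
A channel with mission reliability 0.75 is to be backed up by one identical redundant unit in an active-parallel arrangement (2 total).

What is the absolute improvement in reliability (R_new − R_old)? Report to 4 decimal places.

R_before = 0.75
R_after = 1 − (1 − 0.75)^2 = 0.9375
ΔR = 0.9375 − 0.75 = 0.1875

0.1875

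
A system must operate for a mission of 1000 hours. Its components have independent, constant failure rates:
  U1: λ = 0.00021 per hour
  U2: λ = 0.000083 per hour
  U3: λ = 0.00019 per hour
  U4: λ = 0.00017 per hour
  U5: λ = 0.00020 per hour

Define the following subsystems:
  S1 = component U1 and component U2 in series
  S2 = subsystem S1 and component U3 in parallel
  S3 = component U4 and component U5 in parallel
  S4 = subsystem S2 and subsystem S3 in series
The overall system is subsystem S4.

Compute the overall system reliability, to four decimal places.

R(U1) = exp(−0.00021 × 1000) = 0.810584
R(U2) = exp(−0.000083 × 1000) = 0.920351
R(U3) = exp(−0.00019 × 1000) = 0.826959
R(U4) = exp(−0.00017 × 1000) = 0.843665
R(U5) = exp(−0.00020 × 1000) = 0.818731
Series (U1 and U2): 0.810584 × 0.920351 = 0.746022
Parallel ([0.746022] and U3): 1 − (1 − 0.746022)(1 − 0.826959) = 0.956051
Parallel (U4 and U5): 1 − (1 − 0.843665)(1 − 0.818731) = 0.971661
Series ([0.956051] and [0.971661]): 0.956051 × 0.971661 = 0.9290

0.9290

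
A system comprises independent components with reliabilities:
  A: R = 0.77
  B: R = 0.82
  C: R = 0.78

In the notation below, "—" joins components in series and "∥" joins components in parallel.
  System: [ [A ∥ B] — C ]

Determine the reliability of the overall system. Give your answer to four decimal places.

Parallel (A and B): 1 − (1 − 0.770000)(1 − 0.820000) = 0.958600
Series ([0.958600] and C): 0.958600 × 0.780000 = 0.7477

0.7477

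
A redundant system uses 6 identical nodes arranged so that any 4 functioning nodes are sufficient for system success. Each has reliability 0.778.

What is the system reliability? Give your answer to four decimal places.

R = Σ_{i=4}^{6} C(6,i) p^i (1−p)^{6−i} with p = 0.778
C(6,4)·0.778^4·0.222^2 = 0.270842
C(6,5)·0.778^5·0.222^1 = 0.379666
C(6,6)·0.778^6·0.222^0 = 0.221757
Sum = 0.8723

0.8723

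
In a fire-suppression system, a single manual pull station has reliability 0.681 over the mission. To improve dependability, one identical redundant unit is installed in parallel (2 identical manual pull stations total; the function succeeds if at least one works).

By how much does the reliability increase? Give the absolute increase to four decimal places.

0.2172

R_before = 0.681
R_after = 1 − (1 − 0.681)^2 = 0.8982
ΔR = 0.8982 − 0.681 = 0.2172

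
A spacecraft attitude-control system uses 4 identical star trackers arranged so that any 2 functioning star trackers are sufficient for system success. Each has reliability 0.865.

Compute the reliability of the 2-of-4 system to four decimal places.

0.9912

R = Σ_{i=2}^{4} C(4,i) p^i (1−p)^{4−i} with p = 0.865
C(4,2)·0.865^2·0.135^2 = 0.081818
C(4,3)·0.865^3·0.135^1 = 0.349496
C(4,4)·0.865^4·0.135^0 = 0.559841
Sum = 0.9912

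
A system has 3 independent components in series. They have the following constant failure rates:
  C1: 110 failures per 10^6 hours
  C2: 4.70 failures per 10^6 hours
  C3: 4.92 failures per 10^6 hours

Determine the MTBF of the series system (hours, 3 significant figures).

Series of exponential components: λ_sys = Σ λ_i
λ_sys = 0.000110 + 0.00000470 + 0.00000492 = 1.1962e-04 /h
MTBF = 1 / λ_sys = 8360 h

8360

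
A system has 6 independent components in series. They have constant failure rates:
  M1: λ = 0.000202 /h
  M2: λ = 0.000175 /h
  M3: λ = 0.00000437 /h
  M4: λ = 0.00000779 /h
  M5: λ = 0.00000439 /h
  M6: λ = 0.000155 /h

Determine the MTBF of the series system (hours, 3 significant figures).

1820

Series of exponential components: λ_sys = Σ λ_i
λ_sys = 0.000202 + 0.000175 + 0.00000437 + 0.00000779 + 0.00000439 + 0.000155 = 5.4855e-04 /h
MTBF = 1 / λ_sys = 1820 h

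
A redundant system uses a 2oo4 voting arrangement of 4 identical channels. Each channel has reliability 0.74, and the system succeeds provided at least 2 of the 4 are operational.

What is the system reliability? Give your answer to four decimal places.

0.9434

R = Σ_{i=2}^{4} C(4,i) p^i (1−p)^{4−i} with p = 0.74
C(4,2)·0.74^2·0.26^2 = 0.222107
C(4,3)·0.74^3·0.26^1 = 0.421433
C(4,4)·0.74^4·0.26^0 = 0.299866
Sum = 0.9434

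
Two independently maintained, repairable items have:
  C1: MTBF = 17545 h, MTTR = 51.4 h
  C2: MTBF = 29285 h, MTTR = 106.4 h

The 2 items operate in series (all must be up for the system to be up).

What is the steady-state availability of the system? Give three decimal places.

A(C1) = MTBF/(MTBF+MTTR) = 17545/(17545+51.4) = 0.997079
A(C2) = MTBF/(MTBF+MTTR) = 29285/(29285+106.4) = 0.996380
Series availability: 0.997079 × 0.996380 = 0.993

0.993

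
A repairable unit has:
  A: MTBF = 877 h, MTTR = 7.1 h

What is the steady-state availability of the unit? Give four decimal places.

0.9920

A(A) = MTBF/(MTBF+MTTR) = 877/(877+7.1) = 0.9920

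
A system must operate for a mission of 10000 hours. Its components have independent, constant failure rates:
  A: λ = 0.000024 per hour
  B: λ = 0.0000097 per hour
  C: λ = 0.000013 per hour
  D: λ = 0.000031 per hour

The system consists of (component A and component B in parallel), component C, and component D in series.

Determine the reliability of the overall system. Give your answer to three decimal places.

0.631

R(A) = exp(−0.000024 × 10000) = 0.78663
R(B) = exp(−0.0000097 × 10000) = 0.90756
R(C) = exp(−0.000013 × 10000) = 0.87810
R(D) = exp(−0.000031 × 10000) = 0.73345
Parallel (A and B): 1 − (1 − 0.78663)(1 − 0.90756) = 0.98028
Series ([0.98028], C, and D): 0.98028 × 0.87810 × 0.73345 = 0.631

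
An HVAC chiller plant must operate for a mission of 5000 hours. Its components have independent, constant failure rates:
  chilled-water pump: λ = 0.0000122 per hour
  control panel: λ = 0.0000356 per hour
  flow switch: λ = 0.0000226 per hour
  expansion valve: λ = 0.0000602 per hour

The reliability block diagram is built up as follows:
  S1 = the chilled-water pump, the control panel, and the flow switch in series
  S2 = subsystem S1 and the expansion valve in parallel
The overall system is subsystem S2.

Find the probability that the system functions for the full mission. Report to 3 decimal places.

R(chilled-water pump) = exp(−0.0000122 × 5000) = 0.94082
R(control panel) = exp(−0.0000356 × 5000) = 0.83694
R(flow switch) = exp(−0.0000226 × 5000) = 0.89315
R(expansion valve) = exp(−0.0000602 × 5000) = 0.74008
Series (chilled-water pump, control panel, and flow switch): 0.94082 × 0.83694 × 0.89315 = 0.70328
Parallel ([0.70328] and expansion valve): 1 − (1 − 0.70328)(1 − 0.74008) = 0.923

0.923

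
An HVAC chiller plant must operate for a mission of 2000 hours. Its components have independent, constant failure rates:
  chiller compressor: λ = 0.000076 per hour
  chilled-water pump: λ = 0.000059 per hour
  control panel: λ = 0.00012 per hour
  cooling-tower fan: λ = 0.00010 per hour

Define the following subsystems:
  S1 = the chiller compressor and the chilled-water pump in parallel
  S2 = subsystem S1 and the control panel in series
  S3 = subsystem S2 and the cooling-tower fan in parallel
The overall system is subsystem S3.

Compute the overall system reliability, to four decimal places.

R(chiller compressor) = exp(−0.000076 × 2000) = 0.858988
R(chilled-water pump) = exp(−0.000059 × 2000) = 0.888696
R(control panel) = exp(−0.00012 × 2000) = 0.786628
R(cooling-tower fan) = exp(−0.00010 × 2000) = 0.818731
Parallel (chiller compressor and chilled-water pump): 1 − (1 − 0.858988)(1 − 0.888696) = 0.984305
Series ([0.984305] and control panel): 0.984305 × 0.786628 = 0.774282
Parallel ([0.774282] and cooling-tower fan): 1 − (1 − 0.774282)(1 − 0.818731) = 0.9591

0.9591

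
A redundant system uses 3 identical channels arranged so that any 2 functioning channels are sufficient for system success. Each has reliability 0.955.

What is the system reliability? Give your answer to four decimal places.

0.9941

R = Σ_{i=2}^{3} C(3,i) p^i (1−p)^{3−i} with p = 0.955
C(3,2)·0.955^2·0.045^1 = 0.123123
C(3,3)·0.955^3·0.045^0 = 0.870984
Sum = 0.9941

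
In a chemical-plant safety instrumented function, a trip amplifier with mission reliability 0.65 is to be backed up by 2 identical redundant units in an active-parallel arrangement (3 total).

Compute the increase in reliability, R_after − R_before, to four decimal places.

0.3071

R_before = 0.65
R_after = 1 − (1 − 0.65)^3 = 0.9571
ΔR = 0.9571 − 0.65 = 0.3071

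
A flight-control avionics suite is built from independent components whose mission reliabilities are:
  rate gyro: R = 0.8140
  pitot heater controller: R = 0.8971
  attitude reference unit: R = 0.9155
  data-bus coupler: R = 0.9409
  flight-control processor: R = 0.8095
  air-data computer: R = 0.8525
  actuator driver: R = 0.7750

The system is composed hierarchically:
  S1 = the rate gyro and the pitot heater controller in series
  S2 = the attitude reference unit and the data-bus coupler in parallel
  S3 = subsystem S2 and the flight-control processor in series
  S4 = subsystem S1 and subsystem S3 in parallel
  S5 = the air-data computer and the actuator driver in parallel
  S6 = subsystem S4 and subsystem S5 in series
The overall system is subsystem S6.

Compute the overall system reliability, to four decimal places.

Series (rate gyro and pitot heater controller): 0.814000 × 0.897100 = 0.730239
Parallel (attitude reference unit and data-bus coupler): 1 − (1 − 0.915500)(1 − 0.940900) = 0.995006
Series ([0.995006] and flight-control processor): 0.995006 × 0.809500 = 0.805457
Parallel ([0.730239] and [0.805457]): 1 − (1 − 0.730239)(1 − 0.805457) = 0.947520
Parallel (air-data computer and actuator driver): 1 − (1 − 0.852500)(1 − 0.775000) = 0.966813
Series ([0.947520] and [0.966813]): 0.947520 × 0.966813 = 0.9161

0.9161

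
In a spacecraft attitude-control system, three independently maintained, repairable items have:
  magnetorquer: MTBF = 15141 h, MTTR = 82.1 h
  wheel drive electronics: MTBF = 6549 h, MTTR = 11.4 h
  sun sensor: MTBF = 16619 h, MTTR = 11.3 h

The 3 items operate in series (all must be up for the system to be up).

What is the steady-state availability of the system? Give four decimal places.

A(magnetorquer) = MTBF/(MTBF+MTTR) = 15141/(15141+82.1) = 0.994607
A(wheel drive electronics) = MTBF/(MTBF+MTTR) = 6549/(6549+11.4) = 0.998262
A(sun sensor) = MTBF/(MTBF+MTTR) = 16619/(16619+11.3) = 0.999321
Series availability: 0.994607 × 0.998262 × 0.999321 = 0.9922

0.9922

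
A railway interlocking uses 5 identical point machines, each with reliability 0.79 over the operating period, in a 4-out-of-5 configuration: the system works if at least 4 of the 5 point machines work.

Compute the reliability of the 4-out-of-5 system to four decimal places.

0.7167

R = Σ_{i=4}^{5} C(5,i) p^i (1−p)^{5−i} with p = 0.79
C(5,4)·0.79^4·0.21^1 = 0.408976
C(5,5)·0.79^5·0.21^0 = 0.307706
Sum = 0.7167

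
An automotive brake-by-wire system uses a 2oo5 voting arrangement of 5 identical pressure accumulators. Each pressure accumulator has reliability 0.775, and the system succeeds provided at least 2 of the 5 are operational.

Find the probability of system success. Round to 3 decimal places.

R = Σ_{i=2}^{5} C(5,i) p^i (1−p)^{5−i} with p = 0.775
C(5,2)·0.775^2·0.225^3 = 0.06841
C(5,3)·0.775^3·0.225^2 = 0.23565
C(5,4)·0.775^4·0.225^1 = 0.40584
C(5,5)·0.775^5·0.225^0 = 0.27958
Sum = 0.989

0.989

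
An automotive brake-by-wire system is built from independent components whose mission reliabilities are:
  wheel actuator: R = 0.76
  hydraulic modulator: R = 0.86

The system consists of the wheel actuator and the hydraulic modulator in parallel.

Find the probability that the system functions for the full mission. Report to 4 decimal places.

Parallel (wheel actuator and hydraulic modulator): 1 − (1 − 0.760000)(1 − 0.860000) = 0.9664

0.9664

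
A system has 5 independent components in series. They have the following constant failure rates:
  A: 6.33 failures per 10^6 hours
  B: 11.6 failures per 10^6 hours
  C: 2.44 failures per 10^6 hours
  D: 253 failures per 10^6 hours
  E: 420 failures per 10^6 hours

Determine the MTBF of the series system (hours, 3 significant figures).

1440

Series of exponential components: λ_sys = Σ λ_i
λ_sys = 0.00000633 + 0.0000116 + 0.00000244 + 0.000253 + 0.000420 = 6.9337e-04 /h
MTBF = 1 / λ_sys = 1440 h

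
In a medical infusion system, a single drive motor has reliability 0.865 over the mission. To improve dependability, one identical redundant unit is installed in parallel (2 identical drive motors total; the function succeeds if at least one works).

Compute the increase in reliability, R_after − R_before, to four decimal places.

R_before = 0.865
R_after = 1 − (1 − 0.865)^2 = 0.9818
ΔR = 0.9818 − 0.865 = 0.1168

0.1168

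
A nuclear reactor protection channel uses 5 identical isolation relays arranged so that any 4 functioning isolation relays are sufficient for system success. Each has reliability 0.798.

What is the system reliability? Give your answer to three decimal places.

R = Σ_{i=4}^{5} C(5,i) p^i (1−p)^{5−i} with p = 0.798
C(5,4)·0.798^4·0.202^1 = 0.40957
C(5,5)·0.798^5·0.202^0 = 0.32360
Sum = 0.733

0.733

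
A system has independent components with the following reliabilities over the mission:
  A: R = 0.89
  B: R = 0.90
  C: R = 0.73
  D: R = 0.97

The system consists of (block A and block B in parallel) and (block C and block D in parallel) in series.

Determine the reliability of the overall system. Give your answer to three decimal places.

0.981

Parallel (A and B): 1 − (1 − 0.89000)(1 − 0.90000) = 0.98900
Parallel (C and D): 1 − (1 − 0.73000)(1 − 0.97000) = 0.99190
Series ([0.98900] and [0.99190]): 0.98900 × 0.99190 = 0.981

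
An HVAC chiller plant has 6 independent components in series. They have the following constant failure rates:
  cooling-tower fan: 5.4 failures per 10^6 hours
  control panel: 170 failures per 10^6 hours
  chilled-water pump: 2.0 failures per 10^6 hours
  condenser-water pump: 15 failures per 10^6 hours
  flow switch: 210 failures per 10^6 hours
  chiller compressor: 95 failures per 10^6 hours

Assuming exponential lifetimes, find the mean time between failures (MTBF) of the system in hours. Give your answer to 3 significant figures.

Series of exponential components: λ_sys = Σ λ_i
λ_sys = 0.0000054 + 0.00017 + 0.0000020 + 0.000015 + 0.00021 + 0.000095 = 4.9740e-04 /h
MTBF = 1 / λ_sys = 2010 h

2010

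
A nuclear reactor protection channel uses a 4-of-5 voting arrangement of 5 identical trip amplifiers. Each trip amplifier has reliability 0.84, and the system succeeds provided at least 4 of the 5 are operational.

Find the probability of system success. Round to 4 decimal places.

R = Σ_{i=4}^{5} C(5,i) p^i (1−p)^{5−i} with p = 0.84
C(5,4)·0.84^4·0.16^1 = 0.398297
C(5,5)·0.84^5·0.16^0 = 0.418212
Sum = 0.8165

0.8165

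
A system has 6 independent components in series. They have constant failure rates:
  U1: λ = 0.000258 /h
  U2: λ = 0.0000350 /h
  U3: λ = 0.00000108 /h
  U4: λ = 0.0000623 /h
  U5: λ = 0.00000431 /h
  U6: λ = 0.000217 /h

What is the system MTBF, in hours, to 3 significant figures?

Series of exponential components: λ_sys = Σ λ_i
λ_sys = 0.000258 + 0.0000350 + 0.00000108 + 0.0000623 + 0.00000431 + 0.000217 = 5.7769e-04 /h
MTBF = 1 / λ_sys = 1730 h

1730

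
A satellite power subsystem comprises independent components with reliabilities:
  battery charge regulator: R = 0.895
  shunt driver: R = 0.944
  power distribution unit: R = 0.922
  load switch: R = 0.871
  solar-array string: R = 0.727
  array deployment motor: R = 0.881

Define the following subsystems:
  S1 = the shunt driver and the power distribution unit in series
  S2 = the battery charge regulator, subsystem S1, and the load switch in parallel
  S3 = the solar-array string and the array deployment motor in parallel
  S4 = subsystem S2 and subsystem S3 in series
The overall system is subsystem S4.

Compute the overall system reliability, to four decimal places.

0.9658

Series (shunt driver and power distribution unit): 0.944000 × 0.922000 = 0.870368
Parallel (battery charge regulator, [0.870368], and load switch): 1 − (1 − 0.895000)(1 − 0.870368)(1 − 0.871000) = 0.998244
Parallel (solar-array string and array deployment motor): 1 − (1 − 0.727000)(1 − 0.881000) = 0.967513
Series ([0.998244] and [0.967513]): 0.998244 × 0.967513 = 0.9658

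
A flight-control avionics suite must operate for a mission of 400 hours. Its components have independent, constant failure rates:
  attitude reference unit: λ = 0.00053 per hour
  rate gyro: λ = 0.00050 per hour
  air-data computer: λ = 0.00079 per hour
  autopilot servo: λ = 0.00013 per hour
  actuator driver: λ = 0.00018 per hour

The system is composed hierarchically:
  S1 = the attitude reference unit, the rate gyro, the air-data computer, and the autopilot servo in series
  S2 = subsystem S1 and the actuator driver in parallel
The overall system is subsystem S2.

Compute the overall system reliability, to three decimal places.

0.962

R(attitude reference unit) = exp(−0.00053 × 400) = 0.80896
R(rate gyro) = exp(−0.00050 × 400) = 0.81873
R(air-data computer) = exp(−0.00079 × 400) = 0.72906
R(autopilot servo) = exp(−0.00013 × 400) = 0.94933
R(actuator driver) = exp(−0.00018 × 400) = 0.93053
Series (attitude reference unit, rate gyro, air-data computer, and autopilot servo): 0.80896 × 0.81873 × 0.72906 × 0.94933 = 0.45840
Parallel ([0.45840] and actuator driver): 1 − (1 − 0.45840)(1 − 0.93053) = 0.962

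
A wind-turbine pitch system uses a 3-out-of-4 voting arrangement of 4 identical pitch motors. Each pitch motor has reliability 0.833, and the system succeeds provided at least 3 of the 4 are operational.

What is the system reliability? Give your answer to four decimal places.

0.8676

R = Σ_{i=3}^{4} C(4,i) p^i (1−p)^{4−i} with p = 0.833
C(4,3)·0.833^3·0.167^1 = 0.386110
C(4,4)·0.833^4·0.167^0 = 0.481482
Sum = 0.8676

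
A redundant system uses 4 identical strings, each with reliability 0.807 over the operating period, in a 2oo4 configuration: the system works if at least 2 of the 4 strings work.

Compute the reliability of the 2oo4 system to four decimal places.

R = Σ_{i=2}^{4} C(4,i) p^i (1−p)^{4−i} with p = 0.807
C(4,2)·0.807^2·0.193^2 = 0.145550
C(4,3)·0.807^3·0.193^1 = 0.405731
C(4,4)·0.807^4·0.193^0 = 0.424125
Sum = 0.9754

0.9754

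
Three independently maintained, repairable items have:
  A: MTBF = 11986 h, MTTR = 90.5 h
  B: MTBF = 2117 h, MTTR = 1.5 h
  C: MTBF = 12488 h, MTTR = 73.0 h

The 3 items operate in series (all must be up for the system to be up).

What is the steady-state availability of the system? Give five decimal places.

A(A) = MTBF/(MTBF+MTTR) = 11986/(11986+90.5) = 0.992506
A(B) = MTBF/(MTBF+MTTR) = 2117/(2117+1.5) = 0.999292
A(C) = MTBF/(MTBF+MTTR) = 12488/(12488+73.0) = 0.994188
Series availability: 0.992506 × 0.999292 × 0.994188 = 0.98604

0.98604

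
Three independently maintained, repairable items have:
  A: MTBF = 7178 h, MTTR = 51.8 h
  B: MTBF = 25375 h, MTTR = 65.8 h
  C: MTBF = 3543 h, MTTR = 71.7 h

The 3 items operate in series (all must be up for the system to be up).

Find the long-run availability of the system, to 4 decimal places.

A(A) = MTBF/(MTBF+MTTR) = 7178/(7178+51.8) = 0.992835
A(B) = MTBF/(MTBF+MTTR) = 25375/(25375+65.8) = 0.997414
A(C) = MTBF/(MTBF+MTTR) = 3543/(3543+71.7) = 0.980164
Series availability: 0.992835 × 0.997414 × 0.980164 = 0.9706

0.9706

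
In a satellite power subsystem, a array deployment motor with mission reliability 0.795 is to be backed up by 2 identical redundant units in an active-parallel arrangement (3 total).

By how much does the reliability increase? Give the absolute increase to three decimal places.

R_before = 0.795
R_after = 1 − (1 − 0.795)^3 = 0.991
ΔR = 0.991 − 0.795 = 0.196

0.196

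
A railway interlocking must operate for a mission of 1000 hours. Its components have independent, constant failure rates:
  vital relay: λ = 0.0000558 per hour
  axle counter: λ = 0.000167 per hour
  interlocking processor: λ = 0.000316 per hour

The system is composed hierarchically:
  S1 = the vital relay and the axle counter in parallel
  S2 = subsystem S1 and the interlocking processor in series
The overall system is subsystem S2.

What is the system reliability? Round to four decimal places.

0.7230

R(vital relay) = exp(−0.0000558 × 1000) = 0.945728
R(axle counter) = exp(−0.000167 × 1000) = 0.846200
R(interlocking processor) = exp(−0.000316 × 1000) = 0.729059
Parallel (vital relay and axle counter): 1 − (1 − 0.945728)(1 − 0.846200) = 0.991653
Series ([0.991653] and interlocking processor): 0.991653 × 0.729059 = 0.7230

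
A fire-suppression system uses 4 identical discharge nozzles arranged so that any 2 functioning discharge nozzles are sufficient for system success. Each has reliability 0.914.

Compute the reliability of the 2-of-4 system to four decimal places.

0.9976

R = Σ_{i=2}^{4} C(4,i) p^i (1−p)^{4−i} with p = 0.914
C(4,2)·0.914^2·0.086^2 = 0.037072
C(4,3)·0.914^3·0.086^1 = 0.262662
C(4,4)·0.914^4·0.086^0 = 0.697886
Sum = 0.9976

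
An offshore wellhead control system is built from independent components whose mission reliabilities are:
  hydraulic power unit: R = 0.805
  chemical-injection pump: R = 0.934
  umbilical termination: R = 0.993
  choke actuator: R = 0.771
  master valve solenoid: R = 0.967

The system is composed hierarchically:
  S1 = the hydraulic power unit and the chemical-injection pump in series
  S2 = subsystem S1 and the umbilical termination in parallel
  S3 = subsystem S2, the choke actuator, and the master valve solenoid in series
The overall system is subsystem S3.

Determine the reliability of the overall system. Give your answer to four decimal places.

0.7443

Series (hydraulic power unit and chemical-injection pump): 0.805000 × 0.934000 = 0.751870
Parallel ([0.751870] and umbilical termination): 1 − (1 − 0.751870)(1 − 0.993000) = 0.998263
Series ([0.998263], choke actuator, and master valve solenoid): 0.998263 × 0.771000 × 0.967000 = 0.7443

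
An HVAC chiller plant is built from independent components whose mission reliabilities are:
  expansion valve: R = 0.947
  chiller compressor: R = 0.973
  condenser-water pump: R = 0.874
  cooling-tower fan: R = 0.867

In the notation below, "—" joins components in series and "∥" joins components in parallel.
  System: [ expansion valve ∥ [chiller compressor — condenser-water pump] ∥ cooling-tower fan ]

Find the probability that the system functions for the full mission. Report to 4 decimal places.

0.9989

Series (chiller compressor and condenser-water pump): 0.973000 × 0.874000 = 0.850402
Parallel (expansion valve, [0.850402], and cooling-tower fan): 1 − (1 − 0.947000)(1 − 0.850402)(1 − 0.867000) = 0.9989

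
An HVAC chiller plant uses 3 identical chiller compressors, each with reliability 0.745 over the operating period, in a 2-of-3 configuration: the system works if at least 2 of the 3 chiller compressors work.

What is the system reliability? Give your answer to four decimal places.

R = Σ_{i=2}^{3} C(3,i) p^i (1−p)^{3−i} with p = 0.745
C(3,2)·0.745^2·0.255^1 = 0.424594
C(3,3)·0.745^3·0.255^0 = 0.413494
Sum = 0.8381

0.8381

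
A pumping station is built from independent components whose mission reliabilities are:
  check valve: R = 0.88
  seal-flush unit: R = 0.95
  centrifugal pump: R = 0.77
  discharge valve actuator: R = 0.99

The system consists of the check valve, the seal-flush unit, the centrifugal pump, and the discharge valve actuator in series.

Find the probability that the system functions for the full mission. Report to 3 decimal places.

0.637

Series (check valve, seal-flush unit, centrifugal pump, and discharge valve actuator): 0.88000 × 0.95000 × 0.77000 × 0.99000 = 0.637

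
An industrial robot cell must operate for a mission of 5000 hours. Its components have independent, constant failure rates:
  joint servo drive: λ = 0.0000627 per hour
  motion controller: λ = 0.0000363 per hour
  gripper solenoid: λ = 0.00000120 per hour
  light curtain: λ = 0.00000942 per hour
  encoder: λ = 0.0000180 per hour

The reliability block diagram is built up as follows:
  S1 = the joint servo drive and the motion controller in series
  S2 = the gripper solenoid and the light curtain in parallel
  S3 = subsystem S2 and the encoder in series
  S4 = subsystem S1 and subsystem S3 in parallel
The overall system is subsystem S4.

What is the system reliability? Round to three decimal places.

R(joint servo drive) = exp(−0.0000627 × 5000) = 0.73088
R(motion controller) = exp(−0.0000363 × 5000) = 0.83402
R(gripper solenoid) = exp(−0.00000120 × 5000) = 0.99402
R(light curtain) = exp(−0.00000942 × 5000) = 0.95399
R(encoder) = exp(−0.0000180 × 5000) = 0.91393
Series (joint servo drive and motion controller): 0.73088 × 0.83402 = 0.60957
Parallel (gripper solenoid and light curtain): 1 − (1 − 0.99402)(1 − 0.95399) = 0.99972
Series ([0.99972] and encoder): 0.99972 × 0.91393 = 0.91367
Parallel ([0.60957] and [0.91367]): 1 − (1 − 0.60957)(1 − 0.91367) = 0.966

0.966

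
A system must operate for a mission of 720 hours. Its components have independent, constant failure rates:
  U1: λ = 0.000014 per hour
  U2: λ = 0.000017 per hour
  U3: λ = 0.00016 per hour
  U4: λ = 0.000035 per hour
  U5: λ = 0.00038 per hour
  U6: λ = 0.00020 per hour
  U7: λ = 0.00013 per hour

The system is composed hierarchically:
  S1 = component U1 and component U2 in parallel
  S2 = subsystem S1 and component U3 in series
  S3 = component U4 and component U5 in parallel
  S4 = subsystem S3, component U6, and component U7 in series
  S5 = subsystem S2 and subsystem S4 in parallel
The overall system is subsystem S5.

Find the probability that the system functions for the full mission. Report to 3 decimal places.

0.976

R(U1) = exp(−0.000014 × 720) = 0.98997
R(U2) = exp(−0.000017 × 720) = 0.98783
R(U3) = exp(−0.00016 × 720) = 0.89119
R(U4) = exp(−0.000035 × 720) = 0.97511
R(U5) = exp(−0.00038 × 720) = 0.76064
R(U6) = exp(−0.00020 × 720) = 0.86589
R(U7) = exp(−0.00013 × 720) = 0.91065
Parallel (U1 and U2): 1 − (1 − 0.98997)(1 − 0.98783) = 0.99988
Series ([0.99988] and U3): 0.99988 × 0.89119 = 0.89108
Parallel (U4 and U5): 1 − (1 − 0.97511)(1 − 0.76064) = 0.99404
Series ([0.99404], U6, and U7): 0.99404 × 0.86589 × 0.91065 = 0.78382
Parallel ([0.89108] and [0.78382]): 1 − (1 − 0.89108)(1 − 0.78382) = 0.976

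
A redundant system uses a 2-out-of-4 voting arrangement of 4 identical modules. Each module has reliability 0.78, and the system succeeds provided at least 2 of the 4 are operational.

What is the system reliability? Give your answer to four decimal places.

R = Σ_{i=2}^{4} C(4,i) p^i (1−p)^{4−i} with p = 0.78
C(4,2)·0.78^2·0.22^2 = 0.176679
C(4,3)·0.78^3·0.22^1 = 0.417606
C(4,4)·0.78^4·0.22^0 = 0.370151
Sum = 0.9644

0.9644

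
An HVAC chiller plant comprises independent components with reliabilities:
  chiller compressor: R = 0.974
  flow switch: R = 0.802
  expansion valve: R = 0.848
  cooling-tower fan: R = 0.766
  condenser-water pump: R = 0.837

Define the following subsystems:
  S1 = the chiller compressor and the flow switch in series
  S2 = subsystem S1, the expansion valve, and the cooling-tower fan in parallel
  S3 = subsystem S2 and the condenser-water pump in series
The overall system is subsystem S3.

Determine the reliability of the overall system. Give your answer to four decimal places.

0.8305

Series (chiller compressor and flow switch): 0.974000 × 0.802000 = 0.781148
Parallel ([0.781148], expansion valve, and cooling-tower fan): 1 − (1 − 0.781148)(1 − 0.848000)(1 − 0.766000) = 0.992216
Series ([0.992216] and condenser-water pump): 0.992216 × 0.837000 = 0.8305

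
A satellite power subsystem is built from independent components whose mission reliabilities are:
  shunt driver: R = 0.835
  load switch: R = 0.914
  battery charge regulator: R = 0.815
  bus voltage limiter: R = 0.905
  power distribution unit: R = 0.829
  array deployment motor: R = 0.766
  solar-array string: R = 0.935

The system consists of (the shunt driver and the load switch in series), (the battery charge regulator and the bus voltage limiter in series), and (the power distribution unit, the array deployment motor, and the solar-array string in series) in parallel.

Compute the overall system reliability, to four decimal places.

0.9748

Series (shunt driver and load switch): 0.835000 × 0.914000 = 0.763190
Series (battery charge regulator and bus voltage limiter): 0.815000 × 0.905000 = 0.737575
Series (power distribution unit, array deployment motor, and solar-array string): 0.829000 × 0.766000 × 0.935000 = 0.593738
Parallel ([0.763190], [0.737575], and [0.593738]): 1 − (1 − 0.763190)(1 − 0.737575)(1 − 0.593738) = 0.9748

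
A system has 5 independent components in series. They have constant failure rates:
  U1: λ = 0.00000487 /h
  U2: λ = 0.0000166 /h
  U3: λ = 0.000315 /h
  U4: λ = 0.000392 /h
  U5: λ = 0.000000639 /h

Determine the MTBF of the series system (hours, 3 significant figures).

1370

Series of exponential components: λ_sys = Σ λ_i
λ_sys = 0.00000487 + 0.0000166 + 0.000315 + 0.000392 + 0.000000639 = 7.2911e-04 /h
MTBF = 1 / λ_sys = 1370 h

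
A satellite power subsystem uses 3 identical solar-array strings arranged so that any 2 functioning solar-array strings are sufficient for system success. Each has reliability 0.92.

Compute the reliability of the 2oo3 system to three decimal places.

0.982

R = Σ_{i=2}^{3} C(3,i) p^i (1−p)^{3−i} with p = 0.92
C(3,2)·0.92^2·0.08^1 = 0.20314
C(3,3)·0.92^3·0.08^0 = 0.77869
Sum = 0.982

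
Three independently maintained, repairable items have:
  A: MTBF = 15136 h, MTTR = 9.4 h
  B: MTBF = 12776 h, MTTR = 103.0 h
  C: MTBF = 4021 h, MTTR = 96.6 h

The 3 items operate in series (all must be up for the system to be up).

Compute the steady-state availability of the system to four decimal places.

A(A) = MTBF/(MTBF+MTTR) = 15136/(15136+9.4) = 0.999379
A(B) = MTBF/(MTBF+MTTR) = 12776/(12776+103.0) = 0.992002
A(C) = MTBF/(MTBF+MTTR) = 4021/(4021+96.6) = 0.976540
Series availability: 0.999379 × 0.992002 × 0.976540 = 0.9681

0.9681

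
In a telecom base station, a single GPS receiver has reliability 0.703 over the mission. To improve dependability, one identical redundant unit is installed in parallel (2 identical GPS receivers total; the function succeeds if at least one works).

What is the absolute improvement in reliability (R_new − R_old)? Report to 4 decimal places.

R_before = 0.703
R_after = 1 − (1 − 0.703)^2 = 0.9118
ΔR = 0.9118 − 0.703 = 0.2088

0.2088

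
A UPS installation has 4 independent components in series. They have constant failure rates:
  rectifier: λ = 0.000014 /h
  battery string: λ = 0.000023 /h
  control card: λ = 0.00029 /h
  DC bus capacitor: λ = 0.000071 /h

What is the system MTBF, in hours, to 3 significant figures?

2510

Series of exponential components: λ_sys = Σ λ_i
λ_sys = 0.000014 + 0.000023 + 0.00029 + 0.000071 = 3.9800e-04 /h
MTBF = 1 / λ_sys = 2510 h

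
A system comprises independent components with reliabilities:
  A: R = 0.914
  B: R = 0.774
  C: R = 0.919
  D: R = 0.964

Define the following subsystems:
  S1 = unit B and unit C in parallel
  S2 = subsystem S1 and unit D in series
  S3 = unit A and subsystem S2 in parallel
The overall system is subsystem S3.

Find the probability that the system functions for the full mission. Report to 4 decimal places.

0.9954

Parallel (B and C): 1 − (1 − 0.774000)(1 − 0.919000) = 0.981694
Series ([0.981694] and D): 0.981694 × 0.964000 = 0.946353
Parallel (A and [0.946353]): 1 − (1 − 0.914000)(1 − 0.946353) = 0.9954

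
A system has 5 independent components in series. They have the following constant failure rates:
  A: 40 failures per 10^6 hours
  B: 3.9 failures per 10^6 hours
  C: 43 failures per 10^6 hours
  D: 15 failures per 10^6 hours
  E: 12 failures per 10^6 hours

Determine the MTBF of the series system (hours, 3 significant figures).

Series of exponential components: λ_sys = Σ λ_i
λ_sys = 0.000040 + 0.0000039 + 0.000043 + 0.000015 + 0.000012 = 1.1390e-04 /h
MTBF = 1 / λ_sys = 8780 h

8780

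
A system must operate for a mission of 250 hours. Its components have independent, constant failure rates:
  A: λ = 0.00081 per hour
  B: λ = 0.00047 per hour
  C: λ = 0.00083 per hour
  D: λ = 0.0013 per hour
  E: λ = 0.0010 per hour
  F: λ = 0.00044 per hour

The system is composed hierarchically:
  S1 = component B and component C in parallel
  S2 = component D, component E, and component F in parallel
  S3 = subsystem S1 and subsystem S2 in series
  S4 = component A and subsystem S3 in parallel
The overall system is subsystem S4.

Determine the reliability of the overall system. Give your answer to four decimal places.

R(A) = exp(−0.00081 × 250) = 0.816686
R(B) = exp(−0.00047 × 250) = 0.889141
R(C) = exp(−0.00083 × 250) = 0.812613
R(D) = exp(−0.0013 × 250) = 0.722527
R(E) = exp(−0.0010 × 250) = 0.778801
R(F) = exp(−0.00044 × 250) = 0.895834
Parallel (B and C): 1 − (1 − 0.889141)(1 − 0.812613) = 0.979226
Parallel (D, E, and F): 1 − (1 − 0.722527)(1 − 0.778801)(1 − 0.895834) = 0.993607
Series ([0.979226] and [0.993607]): 0.979226 × 0.993607 = 0.972966
Parallel (A and [0.972966]): 1 − (1 − 0.816686)(1 − 0.972966) = 0.9950

0.9950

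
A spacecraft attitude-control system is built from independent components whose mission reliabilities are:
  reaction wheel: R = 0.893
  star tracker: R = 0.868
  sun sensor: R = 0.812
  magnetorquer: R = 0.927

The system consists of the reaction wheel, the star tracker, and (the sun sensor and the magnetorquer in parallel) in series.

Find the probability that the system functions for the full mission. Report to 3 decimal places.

0.764

Parallel (sun sensor and magnetorquer): 1 − (1 − 0.81200)(1 − 0.92700) = 0.98628
Series (reaction wheel, star tracker, and [0.98628]): 0.89300 × 0.86800 × 0.98628 = 0.764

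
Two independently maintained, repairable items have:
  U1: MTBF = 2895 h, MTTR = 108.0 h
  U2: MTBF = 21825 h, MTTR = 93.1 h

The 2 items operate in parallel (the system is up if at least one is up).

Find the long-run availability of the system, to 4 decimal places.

0.9998

A(U1) = MTBF/(MTBF+MTTR) = 2895/(2895+108.0) = 0.964036
A(U2) = MTBF/(MTBF+MTTR) = 21825/(21825+93.1) = 0.995752
Parallel availability: 1 − (1 − 0.964036)(1 − 0.995752) = 0.9998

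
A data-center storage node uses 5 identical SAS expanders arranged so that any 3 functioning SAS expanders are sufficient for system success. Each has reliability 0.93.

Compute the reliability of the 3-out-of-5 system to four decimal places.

R = Σ_{i=3}^{5} C(5,i) p^i (1−p)^{5−i} with p = 0.93
C(5,3)·0.93^3·0.07^2 = 0.039413
C(5,4)·0.93^4·0.07^1 = 0.261818
C(5,5)·0.93^5·0.07^0 = 0.695688
Sum = 0.9969

0.9969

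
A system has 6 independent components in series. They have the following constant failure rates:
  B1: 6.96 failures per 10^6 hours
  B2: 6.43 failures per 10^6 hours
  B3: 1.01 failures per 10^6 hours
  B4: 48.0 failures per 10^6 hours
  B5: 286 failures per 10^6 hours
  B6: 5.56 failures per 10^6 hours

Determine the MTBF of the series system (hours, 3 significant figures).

Series of exponential components: λ_sys = Σ λ_i
λ_sys = 0.00000696 + 0.00000643 + 0.00000101 + 0.0000480 + 0.000286 + 0.00000556 = 3.5396e-04 /h
MTBF = 1 / λ_sys = 2830 h

2830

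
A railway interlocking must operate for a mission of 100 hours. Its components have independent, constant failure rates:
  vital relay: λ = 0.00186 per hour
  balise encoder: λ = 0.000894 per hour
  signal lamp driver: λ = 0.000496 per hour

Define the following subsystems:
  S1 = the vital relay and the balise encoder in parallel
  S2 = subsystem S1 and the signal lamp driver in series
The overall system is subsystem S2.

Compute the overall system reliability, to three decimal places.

0.938

R(vital relay) = exp(−0.00186 × 100) = 0.83027
R(balise encoder) = exp(−0.000894 × 100) = 0.91448
R(signal lamp driver) = exp(−0.000496 × 100) = 0.95161
Parallel (vital relay and balise encoder): 1 − (1 − 0.83027)(1 − 0.91448) = 0.98548
Series ([0.98548] and signal lamp driver): 0.98548 × 0.95161 = 0.938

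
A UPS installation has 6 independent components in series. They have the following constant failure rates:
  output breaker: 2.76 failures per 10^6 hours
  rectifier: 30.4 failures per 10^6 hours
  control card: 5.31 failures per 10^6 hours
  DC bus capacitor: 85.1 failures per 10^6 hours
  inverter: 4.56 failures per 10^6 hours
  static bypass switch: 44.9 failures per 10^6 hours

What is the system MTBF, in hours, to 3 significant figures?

Series of exponential components: λ_sys = Σ λ_i
λ_sys = 0.00000276 + 0.0000304 + 0.00000531 + 0.0000851 + 0.00000456 + 0.0000449 = 1.7303e-04 /h
MTBF = 1 / λ_sys = 5780 h

5780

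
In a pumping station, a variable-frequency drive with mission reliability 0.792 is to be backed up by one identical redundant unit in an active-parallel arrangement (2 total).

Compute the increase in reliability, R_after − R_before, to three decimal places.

0.165

R_before = 0.792
R_after = 1 − (1 − 0.792)^2 = 0.957
ΔR = 0.957 − 0.792 = 0.165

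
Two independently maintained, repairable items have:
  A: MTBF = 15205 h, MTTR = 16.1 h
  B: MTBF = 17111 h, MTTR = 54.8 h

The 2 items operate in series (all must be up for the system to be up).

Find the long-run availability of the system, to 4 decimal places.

0.9958

A(A) = MTBF/(MTBF+MTTR) = 15205/(15205+16.1) = 0.998942
A(B) = MTBF/(MTBF+MTTR) = 17111/(17111+54.8) = 0.996808
Series availability: 0.998942 × 0.996808 = 0.9958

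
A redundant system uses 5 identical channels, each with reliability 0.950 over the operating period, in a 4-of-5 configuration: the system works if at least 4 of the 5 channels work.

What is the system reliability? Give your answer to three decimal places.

0.977

R = Σ_{i=4}^{5} C(5,i) p^i (1−p)^{5−i} with p = 0.950
C(5,4)·0.950^4·0.050^1 = 0.20363
C(5,5)·0.950^5·0.050^0 = 0.77378
Sum = 0.977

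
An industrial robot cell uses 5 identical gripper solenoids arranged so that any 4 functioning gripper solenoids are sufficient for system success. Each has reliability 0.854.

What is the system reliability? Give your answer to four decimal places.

0.8425

R = Σ_{i=4}^{5} C(5,i) p^i (1−p)^{5−i} with p = 0.854
C(5,4)·0.854^4·0.146^1 = 0.388288
C(5,5)·0.854^5·0.146^0 = 0.454244
Sum = 0.8425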